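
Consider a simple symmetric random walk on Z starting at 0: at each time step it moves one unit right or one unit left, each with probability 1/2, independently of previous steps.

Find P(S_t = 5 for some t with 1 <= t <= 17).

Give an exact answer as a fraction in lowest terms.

Count via complement. Let g(t,s) = #length-t paths at position s with S_1..S_t all ≠ 5.
g(t,s) = g(t-1,s-1) + g(t-1,s+1) for s ≠ 5; g(t,5) = 0.
t=0: g(0,0)=1
t=1: g(1,-1)=1 g(1,1)=1
t=2: g(2,-2)=1 g(2,0)=2 g(2,2)=1
t=3: g(3,-3)=1 g(3,-1)=3 g(3,1)=3 g(3,3)=1
t=4: g(4,-4)=1 g(4,-2)=4 g(4,0)=6 g(4,2)=4 g(4,4)=1
t=5: g(5,-5)=1 g(5,-3)=5 g(5,-1)=10 g(5,1)=10 g(5,3)=5
t=6: g(6,-6)=1 g(6,-4)=6 g(6,-2)=15 g(6,0)=20 g(6,2)=15 g(6,4)=5
t=7: g(7,-7)=1 g(7,-5)=7 g(7,-3)=21 g(7,-1)=35 g(7,1)=35 g(7,3)=20
t=8: g(8,-8)=1 g(8,-6)=8 g(8,-4)=28 g(8,-2)=56 g(8,0)=70 g(8,2)=55 g(8,4)=20
t=9: g(9,-9)=1 g(9,-7)=9 g(9,-5)=36 g(9,-3)=84 g(9,-1)=126 g(9,1)=125 g(9,3)=75
t=10: g(10,-10)=1 g(10,-8)=10 g(10,-6)=45 g(10,-4)=120 g(10,-2)=210 g(10,0)=251 g(10,2)=200 g(10,4)=75
t=11: g(11,-11)=1 g(11,-9)=11 g(11,-7)=55 g(11,-5)=165 g(11,-3)=330 g(11,-1)=461 g(11,1)=451 g(11,3)=275
t=12: g(12,-12)=1 g(12,-10)=12 g(12,-8)=66 g(12,-6)=220 g(12,-4)=495 g(12,-2)=791 g(12,0)=912 g(12,2)=726 g(12,4)=275
t=13: g(13,-13)=1 g(13,-11)=13 g(13,-9)=78 g(13,-7)=286 g(13,-5)=715 g(13,-3)=1286 g(13,-1)=1703 g(13,1)=1638 g(13,3)=1001
t=14: g(14,-14)=1 g(14,-12)=14 g(14,-10)=91 g(14,-8)=364 g(14,-6)=1001 g(14,-4)=2001 g(14,-2)=2989 g(14,0)=3341 g(14,2)=2639 g(14,4)=1001
t=15: g(15,-15)=1 g(15,-13)=15 g(15,-11)=105 g(15,-9)=455 g(15,-7)=1365 g(15,-5)=3002 g(15,-3)=4990 g(15,-1)=6330 g(15,1)=5980 g(15,3)=3640
t=16: g(16,-16)=1 g(16,-14)=16 g(16,-12)=120 g(16,-10)=560 g(16,-8)=1820 g(16,-6)=4367 g(16,-4)=7992 g(16,-2)=11320 g(16,0)=12310 g(16,2)=9620 g(16,4)=3640
t=17: g(17,-17)=1 g(17,-15)=17 g(17,-13)=136 g(17,-11)=680 g(17,-9)=2380 g(17,-7)=6187 g(17,-5)=12359 g(17,-3)=19312 g(17,-1)=23630 g(17,1)=21930 g(17,3)=13260
Paths never hitting 5: Σ_s g(17,s) = 99892
Paths hitting 5: 2^17 - 99892 = 31180
P = 31180/131072 = 7795/32768

Answer: 7795/32768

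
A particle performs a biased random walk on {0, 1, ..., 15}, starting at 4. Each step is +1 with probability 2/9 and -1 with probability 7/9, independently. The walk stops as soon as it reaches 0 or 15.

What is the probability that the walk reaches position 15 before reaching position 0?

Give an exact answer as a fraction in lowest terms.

Biased walk: p = 2/9, q = 7/9, r = q/p = 7/2
Gambler's ruin: P(hit 15 before 0 | start at 4) = (1 - r^a)/(1 - r^N)
r^4 = 2401/16; r^15 = 4747561509943/32768
P = (1 - 2401/16) / (1 - 4747561509943/32768) = -2385/16 / -4747561477175/32768 = 976896/949512295435

Answer: 976896/949512295435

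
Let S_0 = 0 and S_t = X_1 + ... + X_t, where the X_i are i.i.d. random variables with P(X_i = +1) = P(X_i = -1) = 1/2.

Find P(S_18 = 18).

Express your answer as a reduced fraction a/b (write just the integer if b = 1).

To reach position 18 after 18 steps: need 18 steps of +1 and 0 of -1.
Favorable paths: C(18,18) = 1
Total paths: 2^18 = 262144
P = 1/262144 = 1/262144

Answer: 1/262144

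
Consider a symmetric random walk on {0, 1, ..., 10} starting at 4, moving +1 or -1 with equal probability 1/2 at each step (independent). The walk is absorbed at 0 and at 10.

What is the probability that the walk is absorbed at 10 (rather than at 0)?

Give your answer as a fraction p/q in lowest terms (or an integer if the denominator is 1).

Symmetric walk (p = 1/2): the harmonic-function argument gives P(hit 10 before 0 | start at 4) = a/N.
P = 4/10 = 2/5

Answer: 2/5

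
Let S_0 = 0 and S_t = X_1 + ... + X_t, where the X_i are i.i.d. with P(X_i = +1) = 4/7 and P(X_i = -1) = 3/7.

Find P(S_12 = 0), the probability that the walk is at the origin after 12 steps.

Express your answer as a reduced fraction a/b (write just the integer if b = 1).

Answer: 394149888/1977326743

Derivation:
To be at 0 after 12 steps: need exactly 6 steps of +1 and 6 of -1.
Number of such sequences: C(12,6) = 924
Each has probability (4/7)^6 · (3/7)^6 = 2985984/13841287201
P = 924 · 2985984/13841287201 = 394149888/1977326743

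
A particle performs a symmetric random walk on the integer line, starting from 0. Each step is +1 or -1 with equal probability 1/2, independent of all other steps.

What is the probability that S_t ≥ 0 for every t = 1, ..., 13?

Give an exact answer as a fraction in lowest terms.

Answer: 429/2048

Derivation:
Let f(t,s) = #length-t paths at position s with S_1..S_t all ≥ 0.
f(t,s) = f(t-1,s-1) + f(t-1,s+1) for s ≥ 0; f(t,s) = 0 for s < 0.
t=0: f(0,0)=1
t=1: f(1,1)=1
t=2: f(2,0)=1 f(2,2)=1
t=3: f(3,1)=2 f(3,3)=1
t=4: f(4,0)=2 f(4,2)=3 f(4,4)=1
t=5: f(5,1)=5 f(5,3)=4 f(5,5)=1
t=6: f(6,0)=5 f(6,2)=9 f(6,4)=5 f(6,6)=1
t=7: f(7,1)=14 f(7,3)=14 f(7,5)=6 f(7,7)=1
t=8: f(8,0)=14 f(8,2)=28 f(8,4)=20 f(8,6)=7 f(8,8)=1
t=9: f(9,1)=42 f(9,3)=48 f(9,5)=27 f(9,7)=8 f(9,9)=1
t=10: f(10,0)=42 f(10,2)=90 f(10,4)=75 f(10,6)=35 f(10,8)=9 f(10,10)=1
t=11: f(11,1)=132 f(11,3)=165 f(11,5)=110 f(11,7)=44 f(11,9)=10 f(11,11)=1
t=12: f(12,0)=132 f(12,2)=297 f(12,4)=275 f(12,6)=154 f(12,8)=54 f(12,10)=11 f(12,12)=1
t=13: f(13,1)=429 f(13,3)=572 f(13,5)=429 f(13,7)=208 f(13,9)=65 f(13,11)=12 f(13,13)=1
Σ_s f(13,s) = 1716
P = 1716/8192 = 429/2048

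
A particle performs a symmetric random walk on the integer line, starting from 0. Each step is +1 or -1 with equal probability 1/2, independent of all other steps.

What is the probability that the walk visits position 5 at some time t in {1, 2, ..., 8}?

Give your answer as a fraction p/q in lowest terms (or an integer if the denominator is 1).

Answer: 9/128

Derivation:
Count via complement. Let g(t,s) = #length-t paths at position s with S_1..S_t all ≠ 5.
g(t,s) = g(t-1,s-1) + g(t-1,s+1) for s ≠ 5; g(t,5) = 0.
t=0: g(0,0)=1
t=1: g(1,-1)=1 g(1,1)=1
t=2: g(2,-2)=1 g(2,0)=2 g(2,2)=1
t=3: g(3,-3)=1 g(3,-1)=3 g(3,1)=3 g(3,3)=1
t=4: g(4,-4)=1 g(4,-2)=4 g(4,0)=6 g(4,2)=4 g(4,4)=1
t=5: g(5,-5)=1 g(5,-3)=5 g(5,-1)=10 g(5,1)=10 g(5,3)=5
t=6: g(6,-6)=1 g(6,-4)=6 g(6,-2)=15 g(6,0)=20 g(6,2)=15 g(6,4)=5
t=7: g(7,-7)=1 g(7,-5)=7 g(7,-3)=21 g(7,-1)=35 g(7,1)=35 g(7,3)=20
t=8: g(8,-8)=1 g(8,-6)=8 g(8,-4)=28 g(8,-2)=56 g(8,0)=70 g(8,2)=55 g(8,4)=20
Paths never hitting 5: Σ_s g(8,s) = 238
Paths hitting 5: 2^8 - 238 = 18
P = 18/256 = 9/128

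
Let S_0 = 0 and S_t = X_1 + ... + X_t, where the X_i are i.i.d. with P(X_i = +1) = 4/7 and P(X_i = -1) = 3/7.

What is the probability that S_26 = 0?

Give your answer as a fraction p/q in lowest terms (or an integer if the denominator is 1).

Answer: 158970504552225177600/1341068619663964900807

Derivation:
To be at 0 after 26 steps: need exactly 13 steps of +1 and 13 of -1.
Number of such sequences: C(26,13) = 10400600
Each has probability (4/7)^13 · (3/7)^13 = 106993205379072/9387480337647754305649
P = 10400600 · 106993205379072/9387480337647754305649 = 158970504552225177600/1341068619663964900807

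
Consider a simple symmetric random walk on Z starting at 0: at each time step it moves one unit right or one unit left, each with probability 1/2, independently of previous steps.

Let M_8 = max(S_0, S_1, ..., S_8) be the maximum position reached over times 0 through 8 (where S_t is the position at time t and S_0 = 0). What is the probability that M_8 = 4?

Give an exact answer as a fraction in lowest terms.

Let M_8 = max(S_0,...,S_8). Use the reflection principle: for j ≥ 1, #{paths with M_8 ≥ j} = #{S_8 ≥ j} + #{S_8 ≥ j+1}.
By reflection, #{M_8 ≥ 4} = #{S_8 ≥ 4} + #{S_8 ≥ 5} = 37 + 9 = 46.
#{M_8 ≥ 5} = #{S_8 ≥ 5} + #{S_8 ≥ 6} = 9 + 9 = 18.
#{M_8 = 4} = 46 - 18 = 28.
P(M_8 = 4) = 28/256 = 7/64

Answer: 7/64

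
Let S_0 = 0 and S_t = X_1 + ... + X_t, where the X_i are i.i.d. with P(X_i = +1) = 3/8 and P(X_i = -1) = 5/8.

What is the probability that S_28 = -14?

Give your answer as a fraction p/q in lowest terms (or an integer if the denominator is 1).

Answer: 154345958232879638671875/2417851639229258349412352

Derivation:
To reach position -14 after 28 steps: need 7 steps of +1 and 21 steps of -1.
Number of such sequences: C(28,7) = 1184040
Each has probability (3/8)^7 · (5/8)^21 = 1042842864990234375/19342813113834066795298816
P = 1184040 · 1042842864990234375/19342813113834066795298816 = 154345958232879638671875/2417851639229258349412352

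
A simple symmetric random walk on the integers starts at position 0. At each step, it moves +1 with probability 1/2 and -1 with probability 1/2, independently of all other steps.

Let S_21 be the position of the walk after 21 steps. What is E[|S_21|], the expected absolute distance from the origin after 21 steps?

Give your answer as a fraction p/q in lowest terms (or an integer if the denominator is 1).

Answer: 969969/262144

Derivation:
S_21 takes values m ≡ 1 (mod 2) with |m| ≤ 21; P(S_21=m) = C(21,(21+m)/2)/2^21.
Total paths: 2^21 = 2097152
Distribution: P(S=-21)=1/2097152, P(S=-19)=21/2097152, P(S=-17)=210/2097152, P(S=-15)=1330/2097152, P(S=-13)=5985/2097152, P(S=-11)=20349/2097152, P(S=-9)=54264/2097152, P(S=-7)=116280/2097152, P(S=-5)=203490/2097152, P(S=-3)=293930/2097152, P(S=-1)=352716/2097152, P(S=1)=352716/2097152, P(S=3)=293930/2097152, P(S=5)=203490/2097152, P(S=7)=116280/2097152, P(S=9)=54264/2097152, P(S=11)=20349/2097152, P(S=13)=5985/2097152, P(S=15)=1330/2097152, P(S=17)=210/2097152, P(S=19)=21/2097152, P(S=21)=1/2097152
E[|S_21|] = Σ_m |m|·P(S_21=m) = 7759752/2097152 = 969969/262144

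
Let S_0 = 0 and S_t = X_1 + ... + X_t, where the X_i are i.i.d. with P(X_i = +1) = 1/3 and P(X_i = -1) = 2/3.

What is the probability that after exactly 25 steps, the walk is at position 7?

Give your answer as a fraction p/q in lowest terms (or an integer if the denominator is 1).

Answer: 1046003200/847288609443

Derivation:
To reach position 7 after 25 steps: need 16 steps of +1 and 9 steps of -1.
Number of such sequences: C(25,16) = 2042975
Each has probability (1/3)^16 · (2/3)^9 = 512/847288609443
P = 2042975 · 512/847288609443 = 1046003200/847288609443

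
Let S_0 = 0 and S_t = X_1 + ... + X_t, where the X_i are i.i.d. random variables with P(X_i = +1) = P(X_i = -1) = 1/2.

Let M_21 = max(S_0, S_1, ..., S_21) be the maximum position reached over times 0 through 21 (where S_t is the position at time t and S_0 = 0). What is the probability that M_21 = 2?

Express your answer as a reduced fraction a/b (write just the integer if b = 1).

Answer: 146965/1048576

Derivation:
Let M_21 = max(S_0,...,S_21). Use the reflection principle: for j ≥ 1, #{paths with M_21 ≥ j} = #{S_21 ≥ j} + #{S_21 ≥ j+1}.
By reflection, #{M_21 ≥ 2} = #{S_21 ≥ 2} + #{S_21 ≥ 3} = 695860 + 695860 = 1391720.
#{M_21 ≥ 3} = #{S_21 ≥ 3} + #{S_21 ≥ 4} = 695860 + 401930 = 1097790.
#{M_21 = 2} = 1391720 - 1097790 = 293930.
P(M_21 = 2) = 293930/2097152 = 146965/1048576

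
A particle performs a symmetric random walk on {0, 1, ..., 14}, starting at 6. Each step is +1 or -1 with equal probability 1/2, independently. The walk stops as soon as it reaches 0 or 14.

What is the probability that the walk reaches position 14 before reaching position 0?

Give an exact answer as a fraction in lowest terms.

Symmetric walk (p = 1/2): the harmonic-function argument gives P(hit 14 before 0 | start at 6) = a/N.
P = 6/14 = 3/7

Answer: 3/7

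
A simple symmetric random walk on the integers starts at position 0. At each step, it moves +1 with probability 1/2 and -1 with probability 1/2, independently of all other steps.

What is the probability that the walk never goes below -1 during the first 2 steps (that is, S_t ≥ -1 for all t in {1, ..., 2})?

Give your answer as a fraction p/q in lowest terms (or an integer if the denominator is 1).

Answer: 3/4

Derivation:
Let f(t,s) = #length-t paths at position s with S_1..S_t all ≥ -1.
f(t,s) = f(t-1,s-1) + f(t-1,s+1) for s ≥ -1; f(t,s) = 0 for s < -1.
t=0: f(0,0)=1
t=1: f(1,-1)=1 f(1,1)=1
t=2: f(2,0)=2 f(2,2)=1
Σ_s f(2,s) = 3
P = 3/4 = 3/4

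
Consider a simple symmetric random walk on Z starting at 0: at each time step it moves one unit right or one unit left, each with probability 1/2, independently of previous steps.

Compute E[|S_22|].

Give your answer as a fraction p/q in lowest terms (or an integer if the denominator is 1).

S_22 takes values m ≡ 0 (mod 2) with |m| ≤ 22; P(S_22=m) = C(22,(22+m)/2)/2^22.
Total paths: 2^22 = 4194304
Distribution: P(S=-22)=1/4194304, P(S=-20)=22/4194304, P(S=-18)=231/4194304, P(S=-16)=1540/4194304, P(S=-14)=7315/4194304, P(S=-12)=26334/4194304, P(S=-10)=74613/4194304, P(S=-8)=170544/4194304, P(S=-6)=319770/4194304, P(S=-4)=497420/4194304, P(S=-2)=646646/4194304, P(S=0)=705432/4194304, P(S=2)=646646/4194304, P(S=4)=497420/4194304, P(S=6)=319770/4194304, P(S=8)=170544/4194304, P(S=10)=74613/4194304, P(S=12)=26334/4194304, P(S=14)=7315/4194304, P(S=16)=1540/4194304, P(S=18)=231/4194304, P(S=20)=22/4194304, P(S=22)=1/4194304
E[|S_22|] = Σ_m |m|·P(S_22=m) = 15519504/4194304 = 969969/262144

Answer: 969969/262144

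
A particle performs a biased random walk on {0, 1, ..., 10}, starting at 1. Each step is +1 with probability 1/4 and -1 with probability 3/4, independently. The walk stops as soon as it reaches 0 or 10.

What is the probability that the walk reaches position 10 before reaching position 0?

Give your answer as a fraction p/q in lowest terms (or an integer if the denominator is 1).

Answer: 1/29524

Derivation:
Biased walk: p = 1/4, q = 3/4, r = q/p = 3
Gambler's ruin: P(hit 10 before 0 | start at 1) = (1 - r^a)/(1 - r^N)
r^1 = 3; r^10 = 59049
P = (1 - 3) / (1 - 59049) = -2 / -59048 = 1/29524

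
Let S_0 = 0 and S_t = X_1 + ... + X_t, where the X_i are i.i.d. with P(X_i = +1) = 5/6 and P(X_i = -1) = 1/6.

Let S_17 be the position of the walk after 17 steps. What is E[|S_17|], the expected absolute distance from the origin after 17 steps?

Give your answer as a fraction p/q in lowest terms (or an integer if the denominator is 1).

Answer: 5329605982097/470184984576

Derivation:
S_17 takes values m ≡ 1 (mod 2) with |m| ≤ 17; P(S_17=m) = C(17,(17+m)/2) · (5/6)^((17+m)/2) · (1/6)^((17-m)/2).
Distribution: P(S=-17)=1/16926659444736, P(S=-15)=85/16926659444736, P(S=-13)=425/2115832430592, P(S=-11)=10625/2115832430592, P(S=-9)=371875/4231664861184, P(S=-7)=4834375/4231664861184, P(S=-5)=24171875/2115832430592, P(S=-3)=189921875/2115832430592, P(S=-1)=4748046875/8463329722368, P(S=1)=23740234375/8463329722368, P(S=3)=23740234375/2115832430592, P(S=5)=75537109375/2115832430592, P(S=7)=377685546875/4231664861184, P(S=9)=726318359375/4231664861184, P(S=11)=518798828125/2115832430592, P(S=13)=518798828125/2115832430592, P(S=15)=2593994140625/16926659444736, P(S=17)=762939453125/16926659444736
E[|S_17|] = Σ_m |m|·P(S_17=m) = 5329605982097/470184984576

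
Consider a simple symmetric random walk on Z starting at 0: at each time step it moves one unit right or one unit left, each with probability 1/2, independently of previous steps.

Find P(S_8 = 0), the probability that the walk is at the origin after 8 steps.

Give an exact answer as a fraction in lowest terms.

Answer: 35/128

Derivation:
To return to 0 after 8 steps: need exactly 4 steps of +1 and 4 of -1.
Favorable paths: C(8,4) = 70
Total paths: 2^8 = 256
P = 70/256 = 35/128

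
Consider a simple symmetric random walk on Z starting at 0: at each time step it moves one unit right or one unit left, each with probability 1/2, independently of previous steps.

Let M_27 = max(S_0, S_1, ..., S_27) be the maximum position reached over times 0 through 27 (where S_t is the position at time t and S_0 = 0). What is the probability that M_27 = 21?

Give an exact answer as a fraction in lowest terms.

Let M_27 = max(S_0,...,S_27). Use the reflection principle: for j ≥ 1, #{paths with M_27 ≥ j} = #{S_27 ≥ j} + #{S_27 ≥ j+1}.
By reflection, #{M_27 ≥ 21} = #{S_27 ≥ 21} + #{S_27 ≥ 22} = 3304 + 379 = 3683.
#{M_27 ≥ 22} = #{S_27 ≥ 22} + #{S_27 ≥ 23} = 379 + 379 = 758.
#{M_27 = 21} = 3683 - 758 = 2925.
P(M_27 = 21) = 2925/134217728 = 2925/134217728

Answer: 2925/134217728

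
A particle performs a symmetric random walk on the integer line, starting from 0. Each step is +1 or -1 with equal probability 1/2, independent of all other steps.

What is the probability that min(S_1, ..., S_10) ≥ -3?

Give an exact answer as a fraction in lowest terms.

Let f(t,s) = #length-t paths at position s with S_1..S_t all ≥ -3.
f(t,s) = f(t-1,s-1) + f(t-1,s+1) for s ≥ -3; f(t,s) = 0 for s < -3.
t=0: f(0,0)=1
t=1: f(1,-1)=1 f(1,1)=1
t=2: f(2,-2)=1 f(2,0)=2 f(2,2)=1
t=3: f(3,-3)=1 f(3,-1)=3 f(3,1)=3 f(3,3)=1
t=4: f(4,-2)=4 f(4,0)=6 f(4,2)=4 f(4,4)=1
t=5: f(5,-3)=4 f(5,-1)=10 f(5,1)=10 f(5,3)=5 f(5,5)=1
t=6: f(6,-2)=14 f(6,0)=20 f(6,2)=15 f(6,4)=6 f(6,6)=1
t=7: f(7,-3)=14 f(7,-1)=34 f(7,1)=35 f(7,3)=21 f(7,5)=7 f(7,7)=1
t=8: f(8,-2)=48 f(8,0)=69 f(8,2)=56 f(8,4)=28 f(8,6)=8 f(8,8)=1
t=9: f(9,-3)=48 f(9,-1)=117 f(9,1)=125 f(9,3)=84 f(9,5)=36 f(9,7)=9 f(9,9)=1
t=10: f(10,-2)=165 f(10,0)=242 f(10,2)=209 f(10,4)=120 f(10,6)=45 f(10,8)=10 f(10,10)=1
Σ_s f(10,s) = 792
P = 792/1024 = 99/128

Answer: 99/128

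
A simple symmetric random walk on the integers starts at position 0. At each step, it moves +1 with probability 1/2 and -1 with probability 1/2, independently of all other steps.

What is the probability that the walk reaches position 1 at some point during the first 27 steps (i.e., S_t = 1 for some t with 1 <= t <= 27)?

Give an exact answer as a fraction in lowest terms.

Answer: 28539857/33554432

Derivation:
Count via complement. Let g(t,s) = #length-t paths at position s with S_1..S_t all ≠ 1.
g(t,s) = g(t-1,s-1) + g(t-1,s+1) for s ≠ 1; g(t,1) = 0.
t=0: g(0,0)=1
t=1: g(1,-1)=1
t=2: g(2,-2)=1 g(2,0)=1
t=3: g(3,-3)=1 g(3,-1)=2
t=4: g(4,-4)=1 g(4,-2)=3 g(4,0)=2
t=5: g(5,-5)=1 g(5,-3)=4 g(5,-1)=5
t=6: g(6,-6)=1 g(6,-4)=5 g(6,-2)=9 g(6,0)=5
t=7: g(7,-7)=1 g(7,-5)=6 g(7,-3)=14 g(7,-1)=14
t=8: g(8,-8)=1 g(8,-6)=7 g(8,-4)=20 g(8,-2)=28 g(8,0)=14
t=9: g(9,-9)=1 g(9,-7)=8 g(9,-5)=27 g(9,-3)=48 g(9,-1)=42
t=10: g(10,-10)=1 g(10,-8)=9 g(10,-6)=35 g(10,-4)=75 g(10,-2)=90 g(10,0)=42
t=11: g(11,-11)=1 g(11,-9)=10 g(11,-7)=44 g(11,-5)=110 g(11,-3)=165 g(11,-1)=132
t=12: g(12,-12)=1 g(12,-10)=11 g(12,-8)=54 g(12,-6)=154 g(12,-4)=275 g(12,-2)=297 g(12,0)=132
t=13: g(13,-13)=1 g(13,-11)=12 g(13,-9)=65 g(13,-7)=208 g(13,-5)=429 g(13,-3)=572 g(13,-1)=429
t=14: g(14,-14)=1 g(14,-12)=13 g(14,-10)=77 g(14,-8)=273 g(14,-6)=637 g(14,-4)=1001 g(14,-2)=1001 g(14,0)=429
t=15: g(15,-15)=1 g(15,-13)=14 g(15,-11)=90 g(15,-9)=350 g(15,-7)=910 g(15,-5)=1638 g(15,-3)=2002 g(15,-1)=1430
t=16: g(16,-16)=1 g(16,-14)=15 g(16,-12)=104 g(16,-10)=440 g(16,-8)=1260 g(16,-6)=2548 g(16,-4)=3640 g(16,-2)=3432 g(16,0)=1430
t=17: g(17,-17)=1 g(17,-15)=16 g(17,-13)=119 g(17,-11)=544 g(17,-9)=1700 g(17,-7)=3808 g(17,-5)=6188 g(17,-3)=7072 g(17,-1)=4862
t=18: g(18,-18)=1 g(18,-16)=17 g(18,-14)=135 g(18,-12)=663 g(18,-10)=2244 g(18,-8)=5508 g(18,-6)=9996 g(18,-4)=13260 g(18,-2)=11934 g(18,0)=4862
t=19: g(19,-19)=1 g(19,-17)=18 g(19,-15)=152 g(19,-13)=798 g(19,-11)=2907 g(19,-9)=7752 g(19,-7)=15504 g(19,-5)=23256 g(19,-3)=25194 g(19,-1)=16796
t=20: g(20,-20)=1 g(20,-18)=19 g(20,-16)=170 g(20,-14)=950 g(20,-12)=3705 g(20,-10)=10659 g(20,-8)=23256 g(20,-6)=38760 g(20,-4)=48450 g(20,-2)=41990 g(20,0)=16796
t=21: g(21,-21)=1 g(21,-19)=20 g(21,-17)=189 g(21,-15)=1120 g(21,-13)=4655 g(21,-11)=14364 g(21,-9)=33915 g(21,-7)=62016 g(21,-5)=87210 g(21,-3)=90440 g(21,-1)=58786
t=22: g(22,-22)=1 g(22,-20)=21 g(22,-18)=209 g(22,-16)=1309 g(22,-14)=5775 g(22,-12)=19019 g(22,-10)=48279 g(22,-8)=95931 g(22,-6)=149226 g(22,-4)=177650 g(22,-2)=149226 g(22,0)=58786
t=23: g(23,-23)=1 g(23,-21)=22 g(23,-19)=230 g(23,-17)=1518 g(23,-15)=7084 g(23,-13)=24794 g(23,-11)=67298 g(23,-9)=144210 g(23,-7)=245157 g(23,-5)=326876 g(23,-3)=326876 g(23,-1)=208012
t=24: g(24,-24)=1 g(24,-22)=23 g(24,-20)=252 g(24,-18)=1748 g(24,-16)=8602 g(24,-14)=31878 g(24,-12)=92092 g(24,-10)=211508 g(24,-8)=389367 g(24,-6)=572033 g(24,-4)=653752 g(24,-2)=534888 g(24,0)=208012
t=25: g(25,-25)=1 g(25,-23)=24 g(25,-21)=275 g(25,-19)=2000 g(25,-17)=10350 g(25,-15)=40480 g(25,-13)=123970 g(25,-11)=303600 g(25,-9)=600875 g(25,-7)=961400 g(25,-5)=1225785 g(25,-3)=1188640 g(25,-1)=742900
t=26: g(26,-26)=1 g(26,-24)=25 g(26,-22)=299 g(26,-20)=2275 g(26,-18)=12350 g(26,-16)=50830 g(26,-14)=164450 g(26,-12)=427570 g(26,-10)=904475 g(26,-8)=1562275 g(26,-6)=2187185 g(26,-4)=2414425 g(26,-2)=1931540 g(26,0)=742900
t=27: g(27,-27)=1 g(27,-25)=26 g(27,-23)=324 g(27,-21)=2574 g(27,-19)=14625 g(27,-17)=63180 g(27,-15)=215280 g(27,-13)=592020 g(27,-11)=1332045 g(27,-9)=2466750 g(27,-7)=3749460 g(27,-5)=4601610 g(27,-3)=4345965 g(27,-1)=2674440
Paths never hitting 1: Σ_s g(27,s) = 20058300
Paths hitting 1: 2^27 - 20058300 = 114159428
P = 114159428/134217728 = 28539857/33554432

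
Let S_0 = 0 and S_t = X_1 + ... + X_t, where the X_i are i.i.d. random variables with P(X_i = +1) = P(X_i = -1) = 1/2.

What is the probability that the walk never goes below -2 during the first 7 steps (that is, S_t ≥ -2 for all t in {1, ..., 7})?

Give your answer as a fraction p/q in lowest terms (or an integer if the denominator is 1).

Answer: 91/128

Derivation:
Let f(t,s) = #length-t paths at position s with S_1..S_t all ≥ -2.
f(t,s) = f(t-1,s-1) + f(t-1,s+1) for s ≥ -2; f(t,s) = 0 for s < -2.
t=0: f(0,0)=1
t=1: f(1,-1)=1 f(1,1)=1
t=2: f(2,-2)=1 f(2,0)=2 f(2,2)=1
t=3: f(3,-1)=3 f(3,1)=3 f(3,3)=1
t=4: f(4,-2)=3 f(4,0)=6 f(4,2)=4 f(4,4)=1
t=5: f(5,-1)=9 f(5,1)=10 f(5,3)=5 f(5,5)=1
t=6: f(6,-2)=9 f(6,0)=19 f(6,2)=15 f(6,4)=6 f(6,6)=1
t=7: f(7,-1)=28 f(7,1)=34 f(7,3)=21 f(7,5)=7 f(7,7)=1
Σ_s f(7,s) = 91
P = 91/128 = 91/128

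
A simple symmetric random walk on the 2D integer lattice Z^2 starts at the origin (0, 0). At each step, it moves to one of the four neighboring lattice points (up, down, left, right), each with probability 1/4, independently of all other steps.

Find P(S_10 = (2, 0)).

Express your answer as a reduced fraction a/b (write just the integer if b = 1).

Answer: 11025/262144

Derivation:
Let h be the number of horizontal steps (so 10-h are vertical). To end at (2,0) need (h+2)/2 right-steps and ((10-h)+0)/2 up-steps.
Sum over h with 2 ≤ h ≤ 10, h ≡ 0 (mod 2), 10-h ≡ 0 (mod 2):
h=2: C(10,2)·C(2,2)·C(8,4) = 45·1·70 = 3150
h=4: C(10,4)·C(4,3)·C(6,3) = 210·4·20 = 16800
h=6: C(10,6)·C(6,4)·C(4,2) = 210·15·6 = 18900
h=8: C(10,8)·C(8,5)·C(2,1) = 45·56·2 = 5040
h=10: C(10,10)·C(10,6)·C(0,0) = 1·210·1 = 210
Total favorable: 44100
Total paths: 4^10 = 1048576
P = 44100/1048576 = 11025/262144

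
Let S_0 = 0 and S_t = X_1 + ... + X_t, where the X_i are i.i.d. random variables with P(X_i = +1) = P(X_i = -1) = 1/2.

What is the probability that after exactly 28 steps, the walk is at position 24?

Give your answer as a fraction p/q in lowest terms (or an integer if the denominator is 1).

To reach position 24 after 28 steps: need 26 steps of +1 and 2 of -1.
Favorable paths: C(28,26) = 378
Total paths: 2^28 = 268435456
P = 378/268435456 = 189/134217728

Answer: 189/134217728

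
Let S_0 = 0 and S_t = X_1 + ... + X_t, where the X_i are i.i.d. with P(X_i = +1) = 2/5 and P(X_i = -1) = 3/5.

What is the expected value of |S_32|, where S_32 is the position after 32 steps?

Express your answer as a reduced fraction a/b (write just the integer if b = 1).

Answer: 33002743710574823535904/4656612873077392578125

Derivation:
S_32 takes values m ≡ 0 (mod 2) with |m| ≤ 32; P(S_32=m) = C(32,(32+m)/2) · (2/5)^((32+m)/2) · (3/5)^((32-m)/2).
Distribution: P(S=-32)=1853020188851841/23283064365386962890625, P(S=-30)=39531097362172608/23283064365386962890625, P(S=-28)=408488006075783616/23283064365386962890625, P(S=-26)=544650674767711488/4656612873077392578125, P(S=-24)=2632478261377272192/4656612873077392578125, P(S=-22)=49139594212375747584/23283064365386962890625, P(S=-20)=147418782637127242752/23283064365386962890625, P(S=-18)=365036985577648410624/23283064365386962890625, P(S=-16)=30419748798137367552/931322574615478515625, P(S=-14)=54079553418910875648/931322574615478515625, P(S=-12)=414609909544983379968/4656612873077392578125, P(S=-10)=552813212726644506624/4656612873077392578125, P(S=-8)=644948748181085257728/4656612873077392578125, P(S=-6)=132297179114068770816/931322574615478515625, P(S=-4)=119697447769871745024/931322574615478515625, P(S=-2)=478789791079486980096/4656612873077392578125, P(S=0)=339142768681303277568/4656612873077392578125, P(S=2)=212795462701994213376/4656612873077392578125, P(S=4)=23643940300221579264/931322574615478515625, P(S=6)=11614567165021126656/931322574615478515625, P(S=8)=25164895524212441088/4656612873077392578125, P(S=10)=9586626866366644224/4656612873077392578125, P(S=12)=3195542288788881408/4656612873077392578125, P(S=14)=185248828335587328/931322574615478515625, P(S=16)=46312207083896832/931322574615478515625, P(S=18)=246998437780783104/23283064365386962890625, P(S=20)=44333052935012352/23283064365386962890625, P(S=22)=6567859694075904/23283064365386962890625, P(S=24)=156377611763712/4656612873077392578125, P(S=26)=14379550507008/4656612873077392578125, P(S=28)=4793183502336/23283064365386962890625, P(S=30)=206158430208/23283064365386962890625, P(S=32)=4294967296/23283064365386962890625
E[|S_32|] = Σ_m |m|·P(S_32=m) = 33002743710574823535904/4656612873077392578125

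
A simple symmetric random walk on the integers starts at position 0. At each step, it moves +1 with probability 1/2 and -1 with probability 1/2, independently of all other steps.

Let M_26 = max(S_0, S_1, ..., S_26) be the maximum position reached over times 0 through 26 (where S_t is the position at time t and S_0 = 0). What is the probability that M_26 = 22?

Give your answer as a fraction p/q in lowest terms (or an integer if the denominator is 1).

Answer: 325/67108864

Derivation:
Let M_26 = max(S_0,...,S_26). Use the reflection principle: for j ≥ 1, #{paths with M_26 ≥ j} = #{S_26 ≥ j} + #{S_26 ≥ j+1}.
By reflection, #{M_26 ≥ 22} = #{S_26 ≥ 22} + #{S_26 ≥ 23} = 352 + 27 = 379.
#{M_26 ≥ 23} = #{S_26 ≥ 23} + #{S_26 ≥ 24} = 27 + 27 = 54.
#{M_26 = 22} = 379 - 54 = 325.
P(M_26 = 22) = 325/67108864 = 325/67108864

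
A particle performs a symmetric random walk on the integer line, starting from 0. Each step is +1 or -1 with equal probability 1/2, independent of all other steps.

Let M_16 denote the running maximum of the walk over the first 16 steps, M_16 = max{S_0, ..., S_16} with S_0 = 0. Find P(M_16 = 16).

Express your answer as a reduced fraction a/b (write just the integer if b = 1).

Answer: 1/65536

Derivation:
Let M_16 = max(S_0,...,S_16). Use the reflection principle: for j ≥ 1, #{paths with M_16 ≥ j} = #{S_16 ≥ j} + #{S_16 ≥ j+1}.
By reflection, #{M_16 ≥ 16} = #{S_16 ≥ 16} + #{S_16 ≥ 17} = 1 + 0 = 1.
#{M_16 ≥ 17} = #{S_16 ≥ 17} + #{S_16 ≥ 18} = 0 + 0 = 0.
#{M_16 = 16} = 1 - 0 = 1.
P(M_16 = 16) = 1/65536 = 1/65536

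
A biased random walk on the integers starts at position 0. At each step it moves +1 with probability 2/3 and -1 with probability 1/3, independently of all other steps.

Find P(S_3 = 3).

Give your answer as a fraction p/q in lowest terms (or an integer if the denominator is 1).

Answer: 8/27

Derivation:
To reach position 3 after 3 steps: need 3 steps of +1 and 0 steps of -1.
Number of such sequences: C(3,3) = 1
Each has probability (2/3)^3 · (1/3)^0 = 8/27
P = 1 · 8/27 = 8/27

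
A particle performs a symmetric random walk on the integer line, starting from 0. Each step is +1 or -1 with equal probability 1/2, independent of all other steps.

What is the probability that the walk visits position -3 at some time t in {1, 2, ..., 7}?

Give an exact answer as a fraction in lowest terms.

Count via complement. Let g(t,s) = #length-t paths at position s with S_1..S_t all ≠ -3.
g(t,s) = g(t-1,s-1) + g(t-1,s+1) for s ≠ -3; g(t,-3) = 0.
t=0: g(0,0)=1
t=1: g(1,-1)=1 g(1,1)=1
t=2: g(2,-2)=1 g(2,0)=2 g(2,2)=1
t=3: g(3,-1)=3 g(3,1)=3 g(3,3)=1
t=4: g(4,-2)=3 g(4,0)=6 g(4,2)=4 g(4,4)=1
t=5: g(5,-1)=9 g(5,1)=10 g(5,3)=5 g(5,5)=1
t=6: g(6,-2)=9 g(6,0)=19 g(6,2)=15 g(6,4)=6 g(6,6)=1
t=7: g(7,-1)=28 g(7,1)=34 g(7,3)=21 g(7,5)=7 g(7,7)=1
Paths never hitting -3: Σ_s g(7,s) = 91
Paths hitting -3: 2^7 - 91 = 37
P = 37/128 = 37/128

Answer: 37/128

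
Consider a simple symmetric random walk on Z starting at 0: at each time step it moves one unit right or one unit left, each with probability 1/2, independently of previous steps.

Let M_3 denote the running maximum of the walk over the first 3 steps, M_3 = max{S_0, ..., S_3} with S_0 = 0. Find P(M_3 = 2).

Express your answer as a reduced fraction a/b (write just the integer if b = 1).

Answer: 1/8

Derivation:
Let M_3 = max(S_0,...,S_3). Use the reflection principle: for j ≥ 1, #{paths with M_3 ≥ j} = #{S_3 ≥ j} + #{S_3 ≥ j+1}.
By reflection, #{M_3 ≥ 2} = #{S_3 ≥ 2} + #{S_3 ≥ 3} = 1 + 1 = 2.
#{M_3 ≥ 3} = #{S_3 ≥ 3} + #{S_3 ≥ 4} = 1 + 0 = 1.
#{M_3 = 2} = 2 - 1 = 1.
P(M_3 = 2) = 1/8 = 1/8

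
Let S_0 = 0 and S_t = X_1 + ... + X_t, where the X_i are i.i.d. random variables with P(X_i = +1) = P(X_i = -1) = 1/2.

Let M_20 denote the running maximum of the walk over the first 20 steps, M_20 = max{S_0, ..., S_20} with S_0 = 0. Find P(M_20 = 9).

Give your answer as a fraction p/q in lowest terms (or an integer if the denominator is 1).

Let M_20 = max(S_0,...,S_20). Use the reflection principle: for j ≥ 1, #{paths with M_20 ≥ j} = #{S_20 ≥ j} + #{S_20 ≥ j+1}.
By reflection, #{M_20 ≥ 9} = #{S_20 ≥ 9} + #{S_20 ≥ 10} = 21700 + 21700 = 43400.
#{M_20 ≥ 10} = #{S_20 ≥ 10} + #{S_20 ≥ 11} = 21700 + 6196 = 27896.
#{M_20 = 9} = 43400 - 27896 = 15504.
P(M_20 = 9) = 15504/1048576 = 969/65536

Answer: 969/65536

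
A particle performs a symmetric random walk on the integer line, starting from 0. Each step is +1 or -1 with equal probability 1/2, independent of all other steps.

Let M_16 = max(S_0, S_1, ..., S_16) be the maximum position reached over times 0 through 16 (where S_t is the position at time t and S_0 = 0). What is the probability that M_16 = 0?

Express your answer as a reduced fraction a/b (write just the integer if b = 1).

Answer: 6435/32768

Derivation:
Let M_16 = max(S_0,...,S_16). Use the reflection principle: for j ≥ 1, #{paths with M_16 ≥ j} = #{S_16 ≥ j} + #{S_16 ≥ j+1}.
P(M_16 ≥ 0) = 1 since S_0 = 0, so #{M_16 ≥ 0} = 65536.
#{M_16 ≥ 1} = #{S_16 ≥ 1} + #{S_16 ≥ 2} = 26333 + 26333 = 52666.
#{M_16 = 0} = 65536 - 52666 = 12870.
P(M_16 = 0) = 12870/65536 = 6435/32768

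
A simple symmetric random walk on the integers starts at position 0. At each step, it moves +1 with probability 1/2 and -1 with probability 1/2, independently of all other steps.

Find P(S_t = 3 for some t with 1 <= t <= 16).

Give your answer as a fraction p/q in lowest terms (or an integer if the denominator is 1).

Answer: 14893/32768

Derivation:
Count via complement. Let g(t,s) = #length-t paths at position s with S_1..S_t all ≠ 3.
g(t,s) = g(t-1,s-1) + g(t-1,s+1) for s ≠ 3; g(t,3) = 0.
t=0: g(0,0)=1
t=1: g(1,-1)=1 g(1,1)=1
t=2: g(2,-2)=1 g(2,0)=2 g(2,2)=1
t=3: g(3,-3)=1 g(3,-1)=3 g(3,1)=3
t=4: g(4,-4)=1 g(4,-2)=4 g(4,0)=6 g(4,2)=3
t=5: g(5,-5)=1 g(5,-3)=5 g(5,-1)=10 g(5,1)=9
t=6: g(6,-6)=1 g(6,-4)=6 g(6,-2)=15 g(6,0)=19 g(6,2)=9
t=7: g(7,-7)=1 g(7,-5)=7 g(7,-3)=21 g(7,-1)=34 g(7,1)=28
t=8: g(8,-8)=1 g(8,-6)=8 g(8,-4)=28 g(8,-2)=55 g(8,0)=62 g(8,2)=28
t=9: g(9,-9)=1 g(9,-7)=9 g(9,-5)=36 g(9,-3)=83 g(9,-1)=117 g(9,1)=90
t=10: g(10,-10)=1 g(10,-8)=10 g(10,-6)=45 g(10,-4)=119 g(10,-2)=200 g(10,0)=207 g(10,2)=90
t=11: g(11,-11)=1 g(11,-9)=11 g(11,-7)=55 g(11,-5)=164 g(11,-3)=319 g(11,-1)=407 g(11,1)=297
t=12: g(12,-12)=1 g(12,-10)=12 g(12,-8)=66 g(12,-6)=219 g(12,-4)=483 g(12,-2)=726 g(12,0)=704 g(12,2)=297
t=13: g(13,-13)=1 g(13,-11)=13 g(13,-9)=78 g(13,-7)=285 g(13,-5)=702 g(13,-3)=1209 g(13,-1)=1430 g(13,1)=1001
t=14: g(14,-14)=1 g(14,-12)=14 g(14,-10)=91 g(14,-8)=363 g(14,-6)=987 g(14,-4)=1911 g(14,-2)=2639 g(14,0)=2431 g(14,2)=1001
t=15: g(15,-15)=1 g(15,-13)=15 g(15,-11)=105 g(15,-9)=454 g(15,-7)=1350 g(15,-5)=2898 g(15,-3)=4550 g(15,-1)=5070 g(15,1)=3432
t=16: g(16,-16)=1 g(16,-14)=16 g(16,-12)=120 g(16,-10)=559 g(16,-8)=1804 g(16,-6)=4248 g(16,-4)=7448 g(16,-2)=9620 g(16,0)=8502 g(16,2)=3432
Paths never hitting 3: Σ_s g(16,s) = 35750
Paths hitting 3: 2^16 - 35750 = 29786
P = 29786/65536 = 14893/32768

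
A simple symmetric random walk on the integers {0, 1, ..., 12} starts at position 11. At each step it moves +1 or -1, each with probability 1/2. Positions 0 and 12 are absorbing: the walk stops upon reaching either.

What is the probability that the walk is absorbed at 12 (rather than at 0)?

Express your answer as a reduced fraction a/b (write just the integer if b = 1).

Symmetric walk (p = 1/2): the harmonic-function argument gives P(hit 12 before 0 | start at 11) = a/N.
P = 11/12 = 11/12

Answer: 11/12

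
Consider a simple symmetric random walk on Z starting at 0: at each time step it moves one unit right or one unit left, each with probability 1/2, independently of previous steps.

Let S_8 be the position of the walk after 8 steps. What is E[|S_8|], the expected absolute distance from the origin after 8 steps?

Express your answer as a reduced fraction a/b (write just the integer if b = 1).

Answer: 35/16

Derivation:
S_8 takes values m ≡ 0 (mod 2) with |m| ≤ 8; P(S_8=m) = C(8,(8+m)/2)/2^8.
Total paths: 2^8 = 256
Distribution: P(S=-8)=1/256, P(S=-6)=8/256, P(S=-4)=28/256, P(S=-2)=56/256, P(S=0)=70/256, P(S=2)=56/256, P(S=4)=28/256, P(S=6)=8/256, P(S=8)=1/256
E[|S_8|] = Σ_m |m|·P(S_8=m) = 560/256 = 35/16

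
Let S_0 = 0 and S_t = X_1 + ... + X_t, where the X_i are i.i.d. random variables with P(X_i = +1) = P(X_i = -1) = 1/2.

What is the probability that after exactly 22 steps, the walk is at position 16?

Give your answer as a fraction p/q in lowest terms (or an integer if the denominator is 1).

Answer: 385/1048576

Derivation:
To reach position 16 after 22 steps: need 19 steps of +1 and 3 of -1.
Favorable paths: C(22,19) = 1540
Total paths: 2^22 = 4194304
P = 1540/4194304 = 385/1048576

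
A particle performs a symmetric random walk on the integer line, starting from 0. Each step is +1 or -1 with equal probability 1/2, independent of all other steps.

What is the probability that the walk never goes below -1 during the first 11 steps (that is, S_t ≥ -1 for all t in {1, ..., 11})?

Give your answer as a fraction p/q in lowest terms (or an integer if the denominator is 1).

Answer: 231/512

Derivation:
Let f(t,s) = #length-t paths at position s with S_1..S_t all ≥ -1.
f(t,s) = f(t-1,s-1) + f(t-1,s+1) for s ≥ -1; f(t,s) = 0 for s < -1.
t=0: f(0,0)=1
t=1: f(1,-1)=1 f(1,1)=1
t=2: f(2,0)=2 f(2,2)=1
t=3: f(3,-1)=2 f(3,1)=3 f(3,3)=1
t=4: f(4,0)=5 f(4,2)=4 f(4,4)=1
t=5: f(5,-1)=5 f(5,1)=9 f(5,3)=5 f(5,5)=1
t=6: f(6,0)=14 f(6,2)=14 f(6,4)=6 f(6,6)=1
t=7: f(7,-1)=14 f(7,1)=28 f(7,3)=20 f(7,5)=7 f(7,7)=1
t=8: f(8,0)=42 f(8,2)=48 f(8,4)=27 f(8,6)=8 f(8,8)=1
t=9: f(9,-1)=42 f(9,1)=90 f(9,3)=75 f(9,5)=35 f(9,7)=9 f(9,9)=1
t=10: f(10,0)=132 f(10,2)=165 f(10,4)=110 f(10,6)=44 f(10,8)=10 f(10,10)=1
t=11: f(11,-1)=132 f(11,1)=297 f(11,3)=275 f(11,5)=154 f(11,7)=54 f(11,9)=11 f(11,11)=1
Σ_s f(11,s) = 924
P = 924/2048 = 231/512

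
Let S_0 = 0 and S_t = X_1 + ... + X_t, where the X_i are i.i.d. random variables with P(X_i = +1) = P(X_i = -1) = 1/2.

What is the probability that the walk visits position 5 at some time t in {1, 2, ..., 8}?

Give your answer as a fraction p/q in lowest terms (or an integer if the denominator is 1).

Answer: 9/128

Derivation:
Count via complement. Let g(t,s) = #length-t paths at position s with S_1..S_t all ≠ 5.
g(t,s) = g(t-1,s-1) + g(t-1,s+1) for s ≠ 5; g(t,5) = 0.
t=0: g(0,0)=1
t=1: g(1,-1)=1 g(1,1)=1
t=2: g(2,-2)=1 g(2,0)=2 g(2,2)=1
t=3: g(3,-3)=1 g(3,-1)=3 g(3,1)=3 g(3,3)=1
t=4: g(4,-4)=1 g(4,-2)=4 g(4,0)=6 g(4,2)=4 g(4,4)=1
t=5: g(5,-5)=1 g(5,-3)=5 g(5,-1)=10 g(5,1)=10 g(5,3)=5
t=6: g(6,-6)=1 g(6,-4)=6 g(6,-2)=15 g(6,0)=20 g(6,2)=15 g(6,4)=5
t=7: g(7,-7)=1 g(7,-5)=7 g(7,-3)=21 g(7,-1)=35 g(7,1)=35 g(7,3)=20
t=8: g(8,-8)=1 g(8,-6)=8 g(8,-4)=28 g(8,-2)=56 g(8,0)=70 g(8,2)=55 g(8,4)=20
Paths never hitting 5: Σ_s g(8,s) = 238
Paths hitting 5: 2^8 - 238 = 18
P = 18/256 = 9/128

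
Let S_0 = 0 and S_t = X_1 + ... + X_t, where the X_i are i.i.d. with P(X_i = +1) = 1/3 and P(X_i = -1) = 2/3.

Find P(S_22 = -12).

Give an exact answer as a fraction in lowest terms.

To reach position -12 after 22 steps: need 5 steps of +1 and 17 steps of -1.
Number of such sequences: C(22,5) = 26334
Each has probability (1/3)^5 · (2/3)^17 = 131072/31381059609
P = 26334 · 131072/31381059609 = 383516672/3486784401

Answer: 383516672/3486784401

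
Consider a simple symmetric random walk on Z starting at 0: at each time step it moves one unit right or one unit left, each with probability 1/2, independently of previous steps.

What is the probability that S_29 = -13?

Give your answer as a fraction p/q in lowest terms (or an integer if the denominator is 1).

To reach position -13 after 29 steps: need 8 steps of +1 and 21 of -1.
Favorable paths: C(29,8) = 4292145
Total paths: 2^29 = 536870912
P = 4292145/536870912 = 4292145/536870912

Answer: 4292145/536870912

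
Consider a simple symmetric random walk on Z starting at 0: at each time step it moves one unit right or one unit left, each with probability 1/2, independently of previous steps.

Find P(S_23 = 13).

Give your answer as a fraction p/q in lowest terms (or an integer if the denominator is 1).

Answer: 33649/8388608

Derivation:
To reach position 13 after 23 steps: need 18 steps of +1 and 5 of -1.
Favorable paths: C(23,18) = 33649
Total paths: 2^23 = 8388608
P = 33649/8388608 = 33649/8388608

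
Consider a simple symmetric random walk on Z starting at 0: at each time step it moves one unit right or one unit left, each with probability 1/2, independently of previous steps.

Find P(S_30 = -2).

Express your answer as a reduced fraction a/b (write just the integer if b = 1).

To reach position -2 after 30 steps: need 14 steps of +1 and 16 of -1.
Favorable paths: C(30,14) = 145422675
Total paths: 2^30 = 1073741824
P = 145422675/1073741824 = 145422675/1073741824

Answer: 145422675/1073741824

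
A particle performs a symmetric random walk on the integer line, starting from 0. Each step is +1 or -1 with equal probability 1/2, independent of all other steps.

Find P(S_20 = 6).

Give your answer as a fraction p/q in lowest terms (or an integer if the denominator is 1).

Answer: 4845/65536

Derivation:
To reach position 6 after 20 steps: need 13 steps of +1 and 7 of -1.
Favorable paths: C(20,13) = 77520
Total paths: 2^20 = 1048576
P = 77520/1048576 = 4845/65536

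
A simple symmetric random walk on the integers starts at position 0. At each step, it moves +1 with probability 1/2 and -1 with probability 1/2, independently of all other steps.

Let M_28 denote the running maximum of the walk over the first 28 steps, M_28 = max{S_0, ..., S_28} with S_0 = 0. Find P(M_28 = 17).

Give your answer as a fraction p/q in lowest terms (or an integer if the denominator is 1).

Answer: 12285/33554432

Derivation:
Let M_28 = max(S_0,...,S_28). Use the reflection principle: for j ≥ 1, #{paths with M_28 ≥ j} = #{S_28 ≥ j} + #{S_28 ≥ j+1}.
By reflection, #{M_28 ≥ 17} = #{S_28 ≥ 17} + #{S_28 ≥ 18} = 122438 + 122438 = 244876.
#{M_28 ≥ 18} = #{S_28 ≥ 18} + #{S_28 ≥ 19} = 122438 + 24158 = 146596.
#{M_28 = 17} = 244876 - 146596 = 98280.
P(M_28 = 17) = 98280/268435456 = 12285/33554432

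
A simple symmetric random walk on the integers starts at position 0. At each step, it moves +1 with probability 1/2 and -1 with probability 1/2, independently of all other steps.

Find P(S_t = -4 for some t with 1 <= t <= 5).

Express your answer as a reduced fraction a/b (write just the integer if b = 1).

Answer: 1/16

Derivation:
Count via complement. Let g(t,s) = #length-t paths at position s with S_1..S_t all ≠ -4.
g(t,s) = g(t-1,s-1) + g(t-1,s+1) for s ≠ -4; g(t,-4) = 0.
t=0: g(0,0)=1
t=1: g(1,-1)=1 g(1,1)=1
t=2: g(2,-2)=1 g(2,0)=2 g(2,2)=1
t=3: g(3,-3)=1 g(3,-1)=3 g(3,1)=3 g(3,3)=1
t=4: g(4,-2)=4 g(4,0)=6 g(4,2)=4 g(4,4)=1
t=5: g(5,-3)=4 g(5,-1)=10 g(5,1)=10 g(5,3)=5 g(5,5)=1
Paths never hitting -4: Σ_s g(5,s) = 30
Paths hitting -4: 2^5 - 30 = 2
P = 2/32 = 1/16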